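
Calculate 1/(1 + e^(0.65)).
0.343

sigmoid(-0.65) = 1/(1 + e^(0.65)) = 1/(1 + 1.916) = 0.343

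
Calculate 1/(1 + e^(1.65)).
0.1611

sigmoid(-1.65) = 1/(1 + e^(1.65)) = 1/(1 + 5.207) = 0.1611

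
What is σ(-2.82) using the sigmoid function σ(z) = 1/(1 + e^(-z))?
0.05625

sigmoid(-2.82) = 1/(1 + e^(2.82)) = 1/(1 + 16.78) = 0.05625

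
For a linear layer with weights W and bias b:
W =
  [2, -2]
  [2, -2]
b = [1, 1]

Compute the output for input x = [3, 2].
y = [3, 3]

Wx = [2×3 + -2×2, 2×3 + -2×2]
   = [2, 2]
y = Wx + b = [2 + 1, 2 + 1] = [3, 3]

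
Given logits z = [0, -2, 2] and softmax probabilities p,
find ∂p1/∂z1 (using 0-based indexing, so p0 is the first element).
∂p1/∂z1 = 0.01562

p = softmax(z) = [0.1173, 0.01588, 0.8668]
p1 = 0.01588

∂p1/∂z1 = p1(1 - p1) = 0.01588 × (1 - 0.01588) = 0.01562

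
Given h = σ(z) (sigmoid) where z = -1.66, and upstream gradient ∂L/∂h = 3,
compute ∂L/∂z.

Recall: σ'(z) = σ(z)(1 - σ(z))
∂L/∂z = 0.4027

σ(-1.66) = 0.1598
σ'(-1.66) = σ(-1.66)(1 - σ(-1.66)) = 0.1598 × 0.8402 = 0.1342
∂L/∂z = ∂L/∂h · σ'(z) = 3 × 0.1342 = 0.4027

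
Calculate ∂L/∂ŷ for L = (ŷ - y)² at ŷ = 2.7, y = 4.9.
∂L/∂ŷ = -4.4

∂L/∂ŷ = 2(ŷ - y) = 2(2.7 - 4.9) = 2(-2.2) = -4.4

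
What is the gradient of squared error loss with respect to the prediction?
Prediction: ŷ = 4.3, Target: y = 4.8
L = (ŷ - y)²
∂L/∂ŷ = -1.0

∂L/∂ŷ = 2(ŷ - y) = 2(4.3 - 4.8) = 2(-0.5) = -1.0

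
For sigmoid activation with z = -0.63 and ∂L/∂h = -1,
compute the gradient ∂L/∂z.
∂L/∂z = -0.2267

σ(-0.63) = 0.3475
σ'(-0.63) = σ(-0.63)(1 - σ(-0.63)) = 0.3475 × 0.6525 = 0.2267
∂L/∂z = ∂L/∂h · σ'(z) = -1 × 0.2267 = -0.2267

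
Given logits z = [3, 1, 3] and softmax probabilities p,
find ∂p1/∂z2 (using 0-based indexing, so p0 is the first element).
∂p1/∂z2 = -0.02968

p = softmax(z) = [0.4683, 0.06338, 0.4683]
p1 = 0.06338, p2 = 0.4683

∂p1/∂z2 = -p1 × p2 = -0.06338 × 0.4683 = -0.02968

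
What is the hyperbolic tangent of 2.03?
0.9661

tanh(2.03) = (e^(2.03) - e^(-2.03))/(e^(2.03) + e^(-2.03)) = 0.9661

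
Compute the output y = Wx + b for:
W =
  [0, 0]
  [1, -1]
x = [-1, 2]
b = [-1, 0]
y = [-1, -3]

Wx = [0×-1 + 0×2, 1×-1 + -1×2]
   = [0, -3]
y = Wx + b = [0 + -1, -3 + 0] = [-1, -3]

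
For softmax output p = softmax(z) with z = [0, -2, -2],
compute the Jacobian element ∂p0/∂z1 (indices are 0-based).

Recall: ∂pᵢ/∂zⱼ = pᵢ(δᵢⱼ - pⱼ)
∂p0/∂z1 = -0.08382

p = softmax(z) = [0.787, 0.1065, 0.1065]
p0 = 0.787, p1 = 0.1065

∂p0/∂z1 = -p0 × p1 = -0.787 × 0.1065 = -0.08382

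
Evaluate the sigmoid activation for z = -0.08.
0.48

sigmoid(-0.08) = 1/(1 + e^(0.08)) = 1/(1 + 1.083) = 0.48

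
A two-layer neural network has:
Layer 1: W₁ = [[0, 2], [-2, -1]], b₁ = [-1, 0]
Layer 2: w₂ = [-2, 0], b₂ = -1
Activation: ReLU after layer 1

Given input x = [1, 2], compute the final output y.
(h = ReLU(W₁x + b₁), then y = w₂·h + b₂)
y = -7

Layer 1 pre-activation: z₁ = [3, -4]
After ReLU: h = [3, 0]
Layer 2 output: y = -2×3 + 0×0 + -1 = -7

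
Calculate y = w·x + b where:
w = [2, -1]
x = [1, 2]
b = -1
y = -1

y = (2)(1) + (-1)(2) + -1 = -1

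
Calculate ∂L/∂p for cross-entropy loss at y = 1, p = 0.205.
∂L/∂p = -4.878

∂L/∂p = -y/p + (1-y)/(1-p) = -1/0.205 + 0 = -4.878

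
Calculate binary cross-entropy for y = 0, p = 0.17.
L = 0.1863

L = -0·log(0.17) - 1·log(0.83) = -log(0.83) = 0.1863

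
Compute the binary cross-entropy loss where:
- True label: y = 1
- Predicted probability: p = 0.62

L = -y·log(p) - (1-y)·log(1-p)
L = 0.478

L = -1·log(0.62) - 0·log(0.38) = -log(0.62) = 0.478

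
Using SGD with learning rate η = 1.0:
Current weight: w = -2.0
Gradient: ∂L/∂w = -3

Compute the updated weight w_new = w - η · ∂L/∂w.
w_new = 1

w_new = w - η·∂L/∂w = -2.0 - 1.0×(-3) = -2.0 - (-3) = 1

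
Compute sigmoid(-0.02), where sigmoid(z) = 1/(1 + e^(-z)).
0.495

sigmoid(-0.02) = 1/(1 + e^(0.02)) = 1/(1 + 1.02) = 0.495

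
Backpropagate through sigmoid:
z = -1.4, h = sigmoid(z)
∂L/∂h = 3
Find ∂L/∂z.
∂L/∂z = 0.4761

σ(-1.4) = 0.1978
σ'(-1.4) = σ(-1.4)(1 - σ(-1.4)) = 0.1978 × 0.8022 = 0.1587
∂L/∂z = ∂L/∂h · σ'(z) = 3 × 0.1587 = 0.4761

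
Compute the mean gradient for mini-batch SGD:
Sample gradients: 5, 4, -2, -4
Average gradient = 0.75

Average = (1/4)(5 + 4 + -2 + -4) = 3/4 = 0.75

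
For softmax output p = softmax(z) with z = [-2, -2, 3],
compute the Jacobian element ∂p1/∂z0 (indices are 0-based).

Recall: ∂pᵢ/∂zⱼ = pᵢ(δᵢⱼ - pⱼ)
∂p1/∂z0 = -4.42e-05

p = softmax(z) = [0.006648, 0.006648, 0.9867]
p1 = 0.006648, p0 = 0.006648

∂p1/∂z0 = -p1 × p0 = -0.006648 × 0.006648 = -4.42e-05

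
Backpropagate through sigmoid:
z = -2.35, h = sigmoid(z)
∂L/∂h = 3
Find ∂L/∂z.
∂L/∂z = 0.2385

σ(-2.35) = 0.08707
σ'(-2.35) = σ(-2.35)(1 - σ(-2.35)) = 0.08707 × 0.9129 = 0.07949
∂L/∂z = ∂L/∂h · σ'(z) = 3 × 0.07949 = 0.2385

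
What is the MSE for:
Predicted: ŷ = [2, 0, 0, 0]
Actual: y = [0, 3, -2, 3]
MSE = 6.5

MSE = (1/4)((2-0)² + (0-3)² + (0--2)² + (0-3)²) = (1/4)(4 + 9 + 4 + 9) = 6.5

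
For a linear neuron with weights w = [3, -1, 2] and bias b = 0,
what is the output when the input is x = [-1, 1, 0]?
y = -4

y = (3)(-1) + (-1)(1) + (2)(0) + 0 = -4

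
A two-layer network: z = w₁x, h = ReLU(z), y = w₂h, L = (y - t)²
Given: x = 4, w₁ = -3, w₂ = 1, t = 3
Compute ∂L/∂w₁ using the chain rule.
∂L/∂w₁ = 0

Forward pass:
z = w₁x = -3×4 = -12
h = ReLU(-12) = 0
y = w₂h = 1×0 = 0

Backward pass:
∂L/∂y = 2(y - t) = 2(0 - 3) = -6
∂y/∂h = w₂ = 1
∂h/∂z = 0 (ReLU derivative)
∂z/∂w₁ = x = 4

∂L/∂w₁ = -6 × 1 × 0 × 4 = 0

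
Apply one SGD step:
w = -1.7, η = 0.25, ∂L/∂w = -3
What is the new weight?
w_new = -0.95

w_new = w - η·∂L/∂w = -1.7 - 0.25×(-3) = -1.7 - (-0.75) = -0.95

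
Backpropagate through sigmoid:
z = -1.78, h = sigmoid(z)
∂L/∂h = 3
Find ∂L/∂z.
∂L/∂z = 0.3704

σ(-1.78) = 0.1443
σ'(-1.78) = σ(-1.78)(1 - σ(-1.78)) = 0.1443 × 0.8557 = 0.1235
∂L/∂z = ∂L/∂h · σ'(z) = 3 × 0.1235 = 0.3704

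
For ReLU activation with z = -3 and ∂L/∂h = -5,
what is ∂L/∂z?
∂L/∂z = 0

h = ReLU(-3) = 0
Since z < 0: ∂h/∂z = 0
∂L/∂z = ∂L/∂h · ∂h/∂z = -5 × 0 = 0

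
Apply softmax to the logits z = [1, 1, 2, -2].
p = [0.2097, 0.2097, 0.5701, 0.0104]

exp(z) = [2.718, 2.718, 7.389, 0.1353]
Sum = 12.96
p = [0.2097, 0.2097, 0.5701, 0.0104]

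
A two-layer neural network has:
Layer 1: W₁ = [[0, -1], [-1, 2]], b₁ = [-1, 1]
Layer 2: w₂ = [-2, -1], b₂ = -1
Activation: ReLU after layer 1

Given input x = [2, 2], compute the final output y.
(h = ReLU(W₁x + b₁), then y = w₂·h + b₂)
y = -4

Layer 1 pre-activation: z₁ = [-3, 3]
After ReLU: h = [0, 3]
Layer 2 output: y = -2×0 + -1×3 + -1 = -4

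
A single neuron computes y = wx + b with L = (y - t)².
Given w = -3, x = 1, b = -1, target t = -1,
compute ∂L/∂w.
∂L/∂w = -6

y = wx + b = (-3)(1) + -1 = -4
∂L/∂y = 2(y - t) = 2(-4 - -1) = -6
∂y/∂w = x = 1
∂L/∂w = ∂L/∂y · ∂y/∂w = -6 × 1 = -6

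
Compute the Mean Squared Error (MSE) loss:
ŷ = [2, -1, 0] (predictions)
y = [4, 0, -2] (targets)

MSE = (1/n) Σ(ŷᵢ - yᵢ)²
MSE = 3

MSE = (1/3)((2-4)² + (-1-0)² + (0--2)²) = (1/3)(4 + 1 + 4) = 3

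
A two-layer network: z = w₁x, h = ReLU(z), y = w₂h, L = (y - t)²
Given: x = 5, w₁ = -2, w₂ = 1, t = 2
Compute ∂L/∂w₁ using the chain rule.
∂L/∂w₁ = 0

Forward pass:
z = w₁x = -2×5 = -10
h = ReLU(-10) = 0
y = w₂h = 1×0 = 0

Backward pass:
∂L/∂y = 2(y - t) = 2(0 - 2) = -4
∂y/∂h = w₂ = 1
∂h/∂z = 0 (ReLU derivative)
∂z/∂w₁ = x = 5

∂L/∂w₁ = -4 × 1 × 0 × 5 = 0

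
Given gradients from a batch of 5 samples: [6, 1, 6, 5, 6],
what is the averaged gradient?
Average gradient = 4.8

Average = (1/5)(6 + 1 + 6 + 5 + 6) = 24/5 = 4.8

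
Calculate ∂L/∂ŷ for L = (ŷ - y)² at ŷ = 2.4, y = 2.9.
∂L/∂ŷ = -1.0

∂L/∂ŷ = 2(ŷ - y) = 2(2.4 - 2.9) = 2(-0.5) = -1.0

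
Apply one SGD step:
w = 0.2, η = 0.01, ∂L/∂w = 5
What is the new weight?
w_new = 0.15

w_new = w - η·∂L/∂w = 0.2 - 0.01×(5) = 0.2 - (0.05) = 0.15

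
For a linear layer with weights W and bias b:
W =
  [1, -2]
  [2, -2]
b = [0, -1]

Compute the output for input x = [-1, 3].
y = [-7, -9]

Wx = [1×-1 + -2×3, 2×-1 + -2×3]
   = [-7, -8]
y = Wx + b = [-7 + 0, -8 + -1] = [-7, -9]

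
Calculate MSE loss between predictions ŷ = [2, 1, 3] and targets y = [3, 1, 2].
MSE = 0.6667

MSE = (1/3)((2-3)² + (1-1)² + (3-2)²) = (1/3)(1 + 0 + 1) = 0.6667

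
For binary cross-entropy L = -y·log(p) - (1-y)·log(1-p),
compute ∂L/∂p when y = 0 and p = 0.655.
∂L/∂p = 2.899

∂L/∂p = -y/p + (1-y)/(1-p) = 0 + 1/0.345 = 2.899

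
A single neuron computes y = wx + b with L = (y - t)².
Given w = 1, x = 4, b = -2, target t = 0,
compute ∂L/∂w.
∂L/∂w = 16

y = wx + b = (1)(4) + -2 = 2
∂L/∂y = 2(y - t) = 2(2 - 0) = 4
∂y/∂w = x = 4
∂L/∂w = ∂L/∂y · ∂y/∂w = 4 × 4 = 16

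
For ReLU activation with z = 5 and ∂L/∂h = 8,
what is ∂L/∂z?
∂L/∂z = 8

h = ReLU(5) = 5
Since z > 0: ∂h/∂z = 1
∂L/∂z = ∂L/∂h · ∂h/∂z = 8 × 1 = 8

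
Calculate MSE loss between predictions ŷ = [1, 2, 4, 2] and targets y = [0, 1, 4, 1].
MSE = 0.75

MSE = (1/4)((1-0)² + (2-1)² + (4-4)² + (2-1)²) = (1/4)(1 + 1 + 0 + 1) = 0.75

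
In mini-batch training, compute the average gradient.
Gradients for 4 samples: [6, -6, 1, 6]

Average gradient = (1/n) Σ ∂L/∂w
Average gradient = 1.75

Average = (1/4)(6 + -6 + 1 + 6) = 7/4 = 1.75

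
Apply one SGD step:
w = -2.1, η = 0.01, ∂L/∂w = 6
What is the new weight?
w_new = -2.16

w_new = w - η·∂L/∂w = -2.1 - 0.01×(6) = -2.1 - (0.06) = -2.16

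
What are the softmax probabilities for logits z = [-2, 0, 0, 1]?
p = [0.0279, 0.206, 0.206, 0.5601]

exp(z) = [0.1353, 1, 1, 2.718]
Sum = 4.854
p = [0.0279, 0.206, 0.206, 0.5601]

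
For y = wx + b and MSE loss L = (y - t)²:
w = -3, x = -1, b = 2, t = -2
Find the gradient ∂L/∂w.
∂L/∂w = -14

y = wx + b = (-3)(-1) + 2 = 5
∂L/∂y = 2(y - t) = 2(5 - -2) = 14
∂y/∂w = x = -1
∂L/∂w = ∂L/∂y · ∂y/∂w = 14 × -1 = -14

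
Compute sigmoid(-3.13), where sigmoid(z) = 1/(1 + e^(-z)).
0.04189

sigmoid(-3.13) = 1/(1 + e^(3.13)) = 1/(1 + 22.87) = 0.04189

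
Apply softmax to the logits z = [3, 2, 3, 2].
p = [0.3655, 0.1345, 0.3655, 0.1345]

exp(z) = [20.09, 7.389, 20.09, 7.389]
Sum = 54.95
p = [0.3655, 0.1345, 0.3655, 0.1345]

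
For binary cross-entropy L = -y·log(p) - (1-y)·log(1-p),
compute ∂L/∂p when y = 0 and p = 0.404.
∂L/∂p = 1.678

∂L/∂p = -y/p + (1-y)/(1-p) = 0 + 1/0.596 = 1.678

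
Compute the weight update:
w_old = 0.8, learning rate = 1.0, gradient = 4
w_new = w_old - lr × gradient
w_new = -3.2

w_new = w - η·∂L/∂w = 0.8 - 1.0×(4) = 0.8 - (4) = -3.2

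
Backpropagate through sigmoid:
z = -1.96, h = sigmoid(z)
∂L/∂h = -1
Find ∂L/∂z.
∂L/∂z = -0.1082

σ(-1.96) = 0.1235
σ'(-1.96) = σ(-1.96)(1 - σ(-1.96)) = 0.1235 × 0.8765 = 0.1082
∂L/∂z = ∂L/∂h · σ'(z) = -1 × 0.1082 = -0.1082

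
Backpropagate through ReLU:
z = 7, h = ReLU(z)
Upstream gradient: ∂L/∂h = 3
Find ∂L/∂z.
∂L/∂z = 3

h = ReLU(7) = 7
Since z > 0: ∂h/∂z = 1
∂L/∂z = ∂L/∂h · ∂h/∂z = 3 × 1 = 3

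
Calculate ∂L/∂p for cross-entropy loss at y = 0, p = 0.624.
∂L/∂p = 2.66

∂L/∂p = -y/p + (1-y)/(1-p) = 0 + 1/0.376 = 2.66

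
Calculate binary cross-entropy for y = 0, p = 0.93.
L = 2.659

L = -0·log(0.93) - 1·log(0.07) = -log(0.07) = 2.659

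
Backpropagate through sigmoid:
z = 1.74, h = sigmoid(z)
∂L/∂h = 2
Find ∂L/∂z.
∂L/∂z = 0.254

σ(1.74) = 0.8507
σ'(1.74) = σ(1.74)(1 - σ(1.74)) = 0.8507 × 0.1493 = 0.127
∂L/∂z = ∂L/∂h · σ'(z) = 2 × 0.127 = 0.254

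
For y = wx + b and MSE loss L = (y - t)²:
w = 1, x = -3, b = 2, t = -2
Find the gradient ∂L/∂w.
∂L/∂w = -6

y = wx + b = (1)(-3) + 2 = -1
∂L/∂y = 2(y - t) = 2(-1 - -2) = 2
∂y/∂w = x = -3
∂L/∂w = ∂L/∂y · ∂y/∂w = 2 × -3 = -6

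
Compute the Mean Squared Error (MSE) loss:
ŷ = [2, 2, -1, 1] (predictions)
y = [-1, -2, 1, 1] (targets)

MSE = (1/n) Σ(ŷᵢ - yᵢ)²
MSE = 7.25

MSE = (1/4)((2--1)² + (2--2)² + (-1-1)² + (1-1)²) = (1/4)(9 + 16 + 4 + 0) = 7.25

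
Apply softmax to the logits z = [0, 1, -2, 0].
p = [0.206, 0.5601, 0.0279, 0.206]

exp(z) = [1, 2.718, 0.1353, 1]
Sum = 4.854
p = [0.206, 0.5601, 0.0279, 0.206]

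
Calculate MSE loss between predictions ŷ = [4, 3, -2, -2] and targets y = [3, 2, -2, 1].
MSE = 2.75

MSE = (1/4)((4-3)² + (3-2)² + (-2--2)² + (-2-1)²) = (1/4)(1 + 1 + 0 + 9) = 2.75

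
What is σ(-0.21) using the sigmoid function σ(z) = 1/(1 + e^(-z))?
0.4477

sigmoid(-0.21) = 1/(1 + e^(0.21)) = 1/(1 + 1.234) = 0.4477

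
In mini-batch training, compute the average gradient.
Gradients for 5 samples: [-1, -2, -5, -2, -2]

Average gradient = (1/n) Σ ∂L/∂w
Average gradient = -2.4

Average = (1/5)(-1 + -2 + -5 + -2 + -2) = -12/5 = -2.4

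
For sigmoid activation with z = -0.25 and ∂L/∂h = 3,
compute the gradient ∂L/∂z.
∂L/∂z = 0.7384

σ(-0.25) = 0.4378
σ'(-0.25) = σ(-0.25)(1 - σ(-0.25)) = 0.4378 × 0.5622 = 0.2461
∂L/∂z = ∂L/∂h · σ'(z) = 3 × 0.2461 = 0.7384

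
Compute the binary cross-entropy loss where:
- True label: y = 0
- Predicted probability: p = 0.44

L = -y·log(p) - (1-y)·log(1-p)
L = 0.5798

L = -0·log(0.44) - 1·log(0.56) = -log(0.56) = 0.5798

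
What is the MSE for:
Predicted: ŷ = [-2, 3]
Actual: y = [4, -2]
MSE = 30.5

MSE = (1/2)((-2-4)² + (3--2)²) = (1/2)(36 + 25) = 30.5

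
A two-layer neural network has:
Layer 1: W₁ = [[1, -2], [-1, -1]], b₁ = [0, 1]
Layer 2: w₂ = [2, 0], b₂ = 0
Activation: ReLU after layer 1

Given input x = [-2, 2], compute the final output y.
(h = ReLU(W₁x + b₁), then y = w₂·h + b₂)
y = 0

Layer 1 pre-activation: z₁ = [-6, 1]
After ReLU: h = [0, 1]
Layer 2 output: y = 2×0 + 0×1 + 0 = 0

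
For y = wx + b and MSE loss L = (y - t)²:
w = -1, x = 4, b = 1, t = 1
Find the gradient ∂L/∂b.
∂L/∂b = -8

y = wx + b = (-1)(4) + 1 = -3
∂L/∂y = 2(y - t) = 2(-3 - 1) = -8
∂y/∂b = 1
∂L/∂b = ∂L/∂y · ∂y/∂b = -8 × 1 = -8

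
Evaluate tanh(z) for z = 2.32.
0.9809

tanh(2.32) = (e^(2.32) - e^(-2.32))/(e^(2.32) + e^(-2.32)) = 0.9809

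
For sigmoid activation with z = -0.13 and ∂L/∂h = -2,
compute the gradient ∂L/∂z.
∂L/∂z = -0.4979

σ(-0.13) = 0.4675
σ'(-0.13) = σ(-0.13)(1 - σ(-0.13)) = 0.4675 × 0.5325 = 0.2489
∂L/∂z = ∂L/∂h · σ'(z) = -2 × 0.2489 = -0.4979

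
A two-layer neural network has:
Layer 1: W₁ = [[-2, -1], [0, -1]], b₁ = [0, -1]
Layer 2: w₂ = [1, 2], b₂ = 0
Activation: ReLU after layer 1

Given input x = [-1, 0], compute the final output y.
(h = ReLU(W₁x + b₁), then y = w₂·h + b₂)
y = 2

Layer 1 pre-activation: z₁ = [2, -1]
After ReLU: h = [2, 0]
Layer 2 output: y = 1×2 + 2×0 + 0 = 2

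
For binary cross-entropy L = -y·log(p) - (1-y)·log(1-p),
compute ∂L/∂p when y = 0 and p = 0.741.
∂L/∂p = 3.861

∂L/∂p = -y/p + (1-y)/(1-p) = 0 + 1/0.259 = 3.861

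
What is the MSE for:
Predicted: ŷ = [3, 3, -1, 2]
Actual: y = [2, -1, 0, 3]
MSE = 4.75

MSE = (1/4)((3-2)² + (3--1)² + (-1-0)² + (2-3)²) = (1/4)(1 + 16 + 1 + 1) = 4.75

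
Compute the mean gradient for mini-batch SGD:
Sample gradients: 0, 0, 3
Average gradient = 1

Average = (1/3)(0 + 0 + 3) = 3/3 = 1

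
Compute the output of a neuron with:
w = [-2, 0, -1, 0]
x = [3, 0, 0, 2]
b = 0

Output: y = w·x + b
y = -6

y = (-2)(3) + (0)(0) + (-1)(0) + (0)(2) + 0 = -6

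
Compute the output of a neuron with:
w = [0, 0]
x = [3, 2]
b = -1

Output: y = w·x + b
y = -1

y = (0)(3) + (0)(2) + -1 = -1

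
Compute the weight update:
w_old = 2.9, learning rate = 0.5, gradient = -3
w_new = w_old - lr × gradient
w_new = 4.4

w_new = w - η·∂L/∂w = 2.9 - 0.5×(-3) = 2.9 - (-1.5) = 4.4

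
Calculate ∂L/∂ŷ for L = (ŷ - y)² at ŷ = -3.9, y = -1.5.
∂L/∂ŷ = -4.8

∂L/∂ŷ = 2(ŷ - y) = 2(-3.9 - -1.5) = 2(-2.4) = -4.8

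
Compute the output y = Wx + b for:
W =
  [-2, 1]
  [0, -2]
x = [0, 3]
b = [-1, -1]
y = [2, -7]

Wx = [-2×0 + 1×3, 0×0 + -2×3]
   = [3, -6]
y = Wx + b = [3 + -1, -6 + -1] = [2, -7]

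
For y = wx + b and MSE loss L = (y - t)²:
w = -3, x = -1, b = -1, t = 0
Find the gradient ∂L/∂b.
∂L/∂b = 4

y = wx + b = (-3)(-1) + -1 = 2
∂L/∂y = 2(y - t) = 2(2 - 0) = 4
∂y/∂b = 1
∂L/∂b = ∂L/∂y · ∂y/∂b = 4 × 1 = 4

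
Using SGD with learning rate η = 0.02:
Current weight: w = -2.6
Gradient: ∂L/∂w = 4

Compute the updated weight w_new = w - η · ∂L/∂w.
w_new = -2.68

w_new = w - η·∂L/∂w = -2.6 - 0.02×(4) = -2.6 - (0.08) = -2.68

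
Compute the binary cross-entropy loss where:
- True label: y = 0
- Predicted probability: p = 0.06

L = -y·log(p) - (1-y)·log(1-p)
L = 0.06188

L = -0·log(0.06) - 1·log(0.94) = -log(0.94) = 0.06188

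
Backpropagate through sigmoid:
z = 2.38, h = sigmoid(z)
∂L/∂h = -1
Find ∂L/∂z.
∂L/∂z = -0.07753

σ(2.38) = 0.9153
σ'(2.38) = σ(2.38)(1 - σ(2.38)) = 0.9153 × 0.08471 = 0.07753
∂L/∂z = ∂L/∂h · σ'(z) = -1 × 0.07753 = -0.07753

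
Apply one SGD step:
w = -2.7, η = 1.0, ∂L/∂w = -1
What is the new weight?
w_new = -1.7

w_new = w - η·∂L/∂w = -2.7 - 1.0×(-1) = -2.7 - (-1) = -1.7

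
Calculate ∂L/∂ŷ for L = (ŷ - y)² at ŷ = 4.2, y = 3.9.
∂L/∂ŷ = 0.6

∂L/∂ŷ = 2(ŷ - y) = 2(4.2 - 3.9) = 2(0.3) = 0.6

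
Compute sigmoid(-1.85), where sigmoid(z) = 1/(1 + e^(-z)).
0.1359

sigmoid(-1.85) = 1/(1 + e^(1.85)) = 1/(1 + 6.36) = 0.1359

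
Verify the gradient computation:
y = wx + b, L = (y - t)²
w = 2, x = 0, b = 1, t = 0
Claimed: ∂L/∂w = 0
Correct

y = (2)(0) + 1 = 1
∂L/∂y = 2(y - t) = 2(1 - 0) = 2
∂y/∂w = x = 0
∂L/∂w = 2 × 0 = 0

Claimed value: 0
Correct: The correct gradient is 0.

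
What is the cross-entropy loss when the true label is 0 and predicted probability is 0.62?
L = 0.9676

L = -0·log(0.62) - 1·log(0.38) = -log(0.38) = 0.9676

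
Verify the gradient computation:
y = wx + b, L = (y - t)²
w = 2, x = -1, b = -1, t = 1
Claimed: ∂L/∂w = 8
Correct

y = (2)(-1) + -1 = -3
∂L/∂y = 2(y - t) = 2(-3 - 1) = -8
∂y/∂w = x = -1
∂L/∂w = -8 × -1 = 8

Claimed value: 8
Correct: The correct gradient is 8.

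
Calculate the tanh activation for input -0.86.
-0.6963

tanh(-0.86) = (e^(-0.86) - e^(0.86))/(e^(-0.86) + e^(0.86)) = -0.6963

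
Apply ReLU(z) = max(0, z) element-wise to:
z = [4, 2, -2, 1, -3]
h = [4, 2, 0, 1, 0]

ReLU applied element-wise: max(0,4)=4, max(0,2)=2, max(0,-2)=0, max(0,1)=1, max(0,-3)=0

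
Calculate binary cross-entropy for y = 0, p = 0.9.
L = 2.303

L = -0·log(0.9) - 1·log(0.1) = -log(0.1) = 2.303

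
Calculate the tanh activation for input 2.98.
0.9949

tanh(2.98) = (e^(2.98) - e^(-2.98))/(e^(2.98) + e^(-2.98)) = 0.9949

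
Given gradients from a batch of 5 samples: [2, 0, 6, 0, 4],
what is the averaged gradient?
Average gradient = 2.4

Average = (1/5)(2 + 0 + 6 + 0 + 4) = 12/5 = 2.4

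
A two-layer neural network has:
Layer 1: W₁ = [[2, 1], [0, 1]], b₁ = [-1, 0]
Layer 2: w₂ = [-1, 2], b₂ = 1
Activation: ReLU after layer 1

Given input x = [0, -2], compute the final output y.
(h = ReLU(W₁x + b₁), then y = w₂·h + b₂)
y = 1

Layer 1 pre-activation: z₁ = [-3, -2]
After ReLU: h = [0, 0]
Layer 2 output: y = -1×0 + 2×0 + 1 = 1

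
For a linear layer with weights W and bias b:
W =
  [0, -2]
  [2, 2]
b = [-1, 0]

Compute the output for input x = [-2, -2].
y = [3, -8]

Wx = [0×-2 + -2×-2, 2×-2 + 2×-2]
   = [4, -8]
y = Wx + b = [4 + -1, -8 + 0] = [3, -8]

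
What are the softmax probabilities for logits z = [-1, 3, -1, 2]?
p = [0.013, 0.712, 0.013, 0.2619]

exp(z) = [0.3679, 20.09, 0.3679, 7.389]
Sum = 28.21
p = [0.013, 0.712, 0.013, 0.2619]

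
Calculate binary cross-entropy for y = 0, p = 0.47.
L = 0.6349

L = -0·log(0.47) - 1·log(0.53) = -log(0.53) = 0.6349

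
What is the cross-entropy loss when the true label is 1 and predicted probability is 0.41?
L = 0.8916

L = -1·log(0.41) - 0·log(0.59) = -log(0.41) = 0.8916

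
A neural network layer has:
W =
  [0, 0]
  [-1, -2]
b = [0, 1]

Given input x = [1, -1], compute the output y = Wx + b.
y = [0, 2]

Wx = [0×1 + 0×-1, -1×1 + -2×-1]
   = [0, 1]
y = Wx + b = [0 + 0, 1 + 1] = [0, 2]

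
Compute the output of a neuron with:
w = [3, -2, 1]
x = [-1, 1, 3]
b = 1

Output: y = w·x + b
y = -1

y = (3)(-1) + (-2)(1) + (1)(3) + 1 = -1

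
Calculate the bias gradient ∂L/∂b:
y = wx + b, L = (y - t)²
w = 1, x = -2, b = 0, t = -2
∂L/∂b = 0

y = wx + b = (1)(-2) + 0 = -2
∂L/∂y = 2(y - t) = 2(-2 - -2) = 0
∂y/∂b = 1
∂L/∂b = ∂L/∂y · ∂y/∂b = 0 × 1 = 0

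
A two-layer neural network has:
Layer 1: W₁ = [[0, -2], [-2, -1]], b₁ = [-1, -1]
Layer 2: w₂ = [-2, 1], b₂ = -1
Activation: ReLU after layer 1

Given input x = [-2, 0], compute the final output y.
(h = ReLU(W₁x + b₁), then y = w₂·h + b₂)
y = 2

Layer 1 pre-activation: z₁ = [-1, 3]
After ReLU: h = [0, 3]
Layer 2 output: y = -2×0 + 1×3 + -1 = 2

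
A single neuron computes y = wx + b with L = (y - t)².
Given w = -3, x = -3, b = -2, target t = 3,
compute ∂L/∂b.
∂L/∂b = 8

y = wx + b = (-3)(-3) + -2 = 7
∂L/∂y = 2(y - t) = 2(7 - 3) = 8
∂y/∂b = 1
∂L/∂b = ∂L/∂y · ∂y/∂b = 8 × 1 = 8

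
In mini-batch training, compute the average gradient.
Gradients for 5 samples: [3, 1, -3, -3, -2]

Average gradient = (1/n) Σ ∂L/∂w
Average gradient = -0.8

Average = (1/5)(3 + 1 + -3 + -3 + -2) = -4/5 = -0.8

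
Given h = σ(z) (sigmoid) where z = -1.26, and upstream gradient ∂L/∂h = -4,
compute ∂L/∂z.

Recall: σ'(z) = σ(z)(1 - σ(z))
∂L/∂z = -0.6886

σ(-1.26) = 0.221
σ'(-1.26) = σ(-1.26)(1 - σ(-1.26)) = 0.221 × 0.779 = 0.1721
∂L/∂z = ∂L/∂h · σ'(z) = -4 × 0.1721 = -0.6886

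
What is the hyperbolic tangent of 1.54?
0.9121

tanh(1.54) = (e^(1.54) - e^(-1.54))/(e^(1.54) + e^(-1.54)) = 0.9121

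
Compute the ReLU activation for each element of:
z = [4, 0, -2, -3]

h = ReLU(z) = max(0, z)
h = [4, 0, 0, 0]

ReLU applied element-wise: max(0,4)=4, max(0,0)=0, max(0,-2)=0, max(0,-3)=0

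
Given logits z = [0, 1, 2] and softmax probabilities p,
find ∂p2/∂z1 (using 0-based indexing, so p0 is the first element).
∂p2/∂z1 = -0.1628

p = softmax(z) = [0.09003, 0.2447, 0.6652]
p2 = 0.6652, p1 = 0.2447

∂p2/∂z1 = -p2 × p1 = -0.6652 × 0.2447 = -0.1628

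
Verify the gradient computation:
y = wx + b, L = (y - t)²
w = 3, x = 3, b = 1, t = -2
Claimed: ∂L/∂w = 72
Correct

y = (3)(3) + 1 = 10
∂L/∂y = 2(y - t) = 2(10 - -2) = 24
∂y/∂w = x = 3
∂L/∂w = 24 × 3 = 72

Claimed value: 72
Correct: The correct gradient is 72.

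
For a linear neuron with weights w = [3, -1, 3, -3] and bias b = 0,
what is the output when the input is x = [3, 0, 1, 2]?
y = 6

y = (3)(3) + (-1)(0) + (3)(1) + (-3)(2) + 0 = 6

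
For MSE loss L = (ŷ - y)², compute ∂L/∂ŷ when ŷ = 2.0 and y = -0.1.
∂L/∂ŷ = 4.2

∂L/∂ŷ = 2(ŷ - y) = 2(2.0 - -0.1) = 2(2.1) = 4.2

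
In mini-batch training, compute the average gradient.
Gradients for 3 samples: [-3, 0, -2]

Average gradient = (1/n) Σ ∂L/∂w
Average gradient = -1.667

Average = (1/3)(-3 + 0 + -2) = -5/3 = -1.667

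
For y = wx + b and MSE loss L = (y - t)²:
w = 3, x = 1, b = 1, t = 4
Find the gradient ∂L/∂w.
∂L/∂w = 0

y = wx + b = (3)(1) + 1 = 4
∂L/∂y = 2(y - t) = 2(4 - 4) = 0
∂y/∂w = x = 1
∂L/∂w = ∂L/∂y · ∂y/∂w = 0 × 1 = 0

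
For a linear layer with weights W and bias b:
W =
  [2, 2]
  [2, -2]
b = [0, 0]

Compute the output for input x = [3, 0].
y = [6, 6]

Wx = [2×3 + 2×0, 2×3 + -2×0]
   = [6, 6]
y = Wx + b = [6 + 0, 6 + 0] = [6, 6]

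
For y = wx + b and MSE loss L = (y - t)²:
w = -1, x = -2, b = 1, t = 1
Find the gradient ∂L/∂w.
∂L/∂w = -8

y = wx + b = (-1)(-2) + 1 = 3
∂L/∂y = 2(y - t) = 2(3 - 1) = 4
∂y/∂w = x = -2
∂L/∂w = ∂L/∂y · ∂y/∂w = 4 × -2 = -8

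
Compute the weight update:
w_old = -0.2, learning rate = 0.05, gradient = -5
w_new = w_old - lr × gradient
w_new = 0.05

w_new = w - η·∂L/∂w = -0.2 - 0.05×(-5) = -0.2 - (-0.25) = 0.05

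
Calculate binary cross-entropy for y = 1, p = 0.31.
L = 1.171

L = -1·log(0.31) - 0·log(0.69) = -log(0.31) = 1.171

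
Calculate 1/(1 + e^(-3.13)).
0.9581

sigmoid(3.13) = 1/(1 + e^(-3.13)) = 1/(1 + 0.04372) = 0.9581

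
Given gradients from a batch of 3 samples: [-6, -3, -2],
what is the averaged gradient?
Average gradient = -3.667

Average = (1/3)(-6 + -3 + -2) = -11/3 = -3.667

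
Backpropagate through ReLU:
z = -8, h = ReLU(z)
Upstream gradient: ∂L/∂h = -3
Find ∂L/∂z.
∂L/∂z = 0

h = ReLU(-8) = 0
Since z < 0: ∂h/∂z = 0
∂L/∂z = ∂L/∂h · ∂h/∂z = -3 × 0 = 0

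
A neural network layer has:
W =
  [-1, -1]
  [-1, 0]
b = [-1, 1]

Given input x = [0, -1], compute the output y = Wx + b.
y = [0, 1]

Wx = [-1×0 + -1×-1, -1×0 + 0×-1]
   = [1, 0]
y = Wx + b = [1 + -1, 0 + 1] = [0, 1]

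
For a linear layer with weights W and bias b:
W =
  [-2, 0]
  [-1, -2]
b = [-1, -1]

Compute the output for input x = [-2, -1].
y = [3, 3]

Wx = [-2×-2 + 0×-1, -1×-2 + -2×-1]
   = [4, 4]
y = Wx + b = [4 + -1, 4 + -1] = [3, 3]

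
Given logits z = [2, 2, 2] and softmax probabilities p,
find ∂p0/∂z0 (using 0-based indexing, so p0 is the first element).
∂p0/∂z0 = 0.2222

p = softmax(z) = [0.3333, 0.3333, 0.3333]
p0 = 0.3333

∂p0/∂z0 = p0(1 - p0) = 0.3333 × (1 - 0.3333) = 0.2222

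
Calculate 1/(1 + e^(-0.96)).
0.7231

sigmoid(0.96) = 1/(1 + e^(-0.96)) = 1/(1 + 0.3829) = 0.7231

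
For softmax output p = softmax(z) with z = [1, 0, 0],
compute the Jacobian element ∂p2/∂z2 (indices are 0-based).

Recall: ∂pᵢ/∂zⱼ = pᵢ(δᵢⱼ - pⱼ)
∂p2/∂z2 = 0.167

p = softmax(z) = [0.5761, 0.2119, 0.2119]
p2 = 0.2119

∂p2/∂z2 = p2(1 - p2) = 0.2119 × (1 - 0.2119) = 0.167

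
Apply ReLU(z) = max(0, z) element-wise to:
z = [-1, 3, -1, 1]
h = [0, 3, 0, 1]

ReLU applied element-wise: max(0,-1)=0, max(0,3)=3, max(0,-1)=0, max(0,1)=1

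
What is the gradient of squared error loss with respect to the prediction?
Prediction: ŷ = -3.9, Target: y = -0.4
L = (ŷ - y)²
∂L/∂ŷ = -7.0

∂L/∂ŷ = 2(ŷ - y) = 2(-3.9 - -0.4) = 2(-3.5) = -7.0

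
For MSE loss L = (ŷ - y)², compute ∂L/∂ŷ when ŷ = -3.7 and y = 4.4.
∂L/∂ŷ = -16.2

∂L/∂ŷ = 2(ŷ - y) = 2(-3.7 - 4.4) = 2(-8.1) = -16.2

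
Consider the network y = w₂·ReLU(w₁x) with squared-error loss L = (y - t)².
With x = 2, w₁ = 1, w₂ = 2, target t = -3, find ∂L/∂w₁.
∂L/∂w₁ = 56

Forward pass:
z = w₁x = 1×2 = 2
h = ReLU(2) = 2
y = w₂h = 2×2 = 4

Backward pass:
∂L/∂y = 2(y - t) = 2(4 - -3) = 14
∂y/∂h = w₂ = 2
∂h/∂z = 1 (ReLU derivative)
∂z/∂w₁ = x = 2

∂L/∂w₁ = 14 × 2 × 1 × 2 = 56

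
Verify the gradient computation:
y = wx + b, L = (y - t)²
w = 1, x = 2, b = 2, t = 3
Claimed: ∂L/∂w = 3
Incorrect

y = (1)(2) + 2 = 4
∂L/∂y = 2(y - t) = 2(4 - 3) = 2
∂y/∂w = x = 2
∂L/∂w = 2 × 2 = 4

Claimed value: 3
Incorrect: The correct gradient is 4.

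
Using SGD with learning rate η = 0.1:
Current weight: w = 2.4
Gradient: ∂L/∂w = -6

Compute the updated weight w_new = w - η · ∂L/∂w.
w_new = 3

w_new = w - η·∂L/∂w = 2.4 - 0.1×(-6) = 2.4 - (-0.6) = 3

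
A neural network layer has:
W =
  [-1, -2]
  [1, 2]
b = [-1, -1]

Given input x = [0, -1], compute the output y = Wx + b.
y = [1, -3]

Wx = [-1×0 + -2×-1, 1×0 + 2×-1]
   = [2, -2]
y = Wx + b = [2 + -1, -2 + -1] = [1, -3]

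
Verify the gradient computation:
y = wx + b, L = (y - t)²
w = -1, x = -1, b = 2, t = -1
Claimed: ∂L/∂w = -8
Correct

y = (-1)(-1) + 2 = 3
∂L/∂y = 2(y - t) = 2(3 - -1) = 8
∂y/∂w = x = -1
∂L/∂w = 8 × -1 = -8

Claimed value: -8
Correct: The correct gradient is -8.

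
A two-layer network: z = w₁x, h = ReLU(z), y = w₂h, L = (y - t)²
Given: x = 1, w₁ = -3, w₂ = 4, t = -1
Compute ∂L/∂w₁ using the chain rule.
∂L/∂w₁ = 0

Forward pass:
z = w₁x = -3×1 = -3
h = ReLU(-3) = 0
y = w₂h = 4×0 = 0

Backward pass:
∂L/∂y = 2(y - t) = 2(0 - -1) = 2
∂y/∂h = w₂ = 4
∂h/∂z = 0 (ReLU derivative)
∂z/∂w₁ = x = 1

∂L/∂w₁ = 2 × 4 × 0 × 1 = 0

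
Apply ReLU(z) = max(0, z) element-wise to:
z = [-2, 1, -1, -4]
h = [0, 1, 0, 0]

ReLU applied element-wise: max(0,-2)=0, max(0,1)=1, max(0,-1)=0, max(0,-4)=0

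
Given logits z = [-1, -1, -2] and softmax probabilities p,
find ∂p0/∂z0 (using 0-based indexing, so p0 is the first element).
∂p0/∂z0 = 0.244

p = softmax(z) = [0.4223, 0.4223, 0.1554]
p0 = 0.4223

∂p0/∂z0 = p0(1 - p0) = 0.4223 × (1 - 0.4223) = 0.244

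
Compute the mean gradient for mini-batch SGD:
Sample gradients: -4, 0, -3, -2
Average gradient = -2.25

Average = (1/4)(-4 + 0 + -3 + -2) = -9/4 = -2.25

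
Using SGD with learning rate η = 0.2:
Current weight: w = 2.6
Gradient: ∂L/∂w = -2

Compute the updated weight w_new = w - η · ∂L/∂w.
w_new = 3

w_new = w - η·∂L/∂w = 2.6 - 0.2×(-2) = 2.6 - (-0.4) = 3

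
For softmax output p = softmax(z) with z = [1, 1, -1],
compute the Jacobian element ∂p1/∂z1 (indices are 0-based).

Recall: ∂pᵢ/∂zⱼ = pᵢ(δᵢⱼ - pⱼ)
∂p1/∂z1 = 0.249

p = softmax(z) = [0.4683, 0.4683, 0.06338]
p1 = 0.4683

∂p1/∂z1 = p1(1 - p1) = 0.4683 × (1 - 0.4683) = 0.249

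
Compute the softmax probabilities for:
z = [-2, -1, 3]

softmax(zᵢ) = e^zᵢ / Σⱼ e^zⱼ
p = [0.0066, 0.0179, 0.9756]

exp(z) = [0.1353, 0.3679, 20.09]
Sum = 20.59
p = [0.0066, 0.0179, 0.9756]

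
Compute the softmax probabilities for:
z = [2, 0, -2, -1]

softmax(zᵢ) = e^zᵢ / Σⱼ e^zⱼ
p = [0.831, 0.1125, 0.0152, 0.0414]

exp(z) = [7.389, 1, 0.1353, 0.3679]
Sum = 8.892
p = [0.831, 0.1125, 0.0152, 0.0414]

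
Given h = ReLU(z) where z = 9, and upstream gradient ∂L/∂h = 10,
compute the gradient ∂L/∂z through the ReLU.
∂L/∂z = 10

h = ReLU(9) = 9
Since z > 0: ∂h/∂z = 1
∂L/∂z = ∂L/∂h · ∂h/∂z = 10 × 1 = 10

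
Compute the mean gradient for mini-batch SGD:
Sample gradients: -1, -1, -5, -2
Average gradient = -2.25

Average = (1/4)(-1 + -1 + -5 + -2) = -9/4 = -2.25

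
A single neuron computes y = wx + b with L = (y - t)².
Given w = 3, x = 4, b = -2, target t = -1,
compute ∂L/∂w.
∂L/∂w = 88

y = wx + b = (3)(4) + -2 = 10
∂L/∂y = 2(y - t) = 2(10 - -1) = 22
∂y/∂w = x = 4
∂L/∂w = ∂L/∂y · ∂y/∂w = 22 × 4 = 88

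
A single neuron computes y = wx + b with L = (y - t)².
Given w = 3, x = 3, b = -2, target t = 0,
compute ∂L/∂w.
∂L/∂w = 42

y = wx + b = (3)(3) + -2 = 7
∂L/∂y = 2(y - t) = 2(7 - 0) = 14
∂y/∂w = x = 3
∂L/∂w = ∂L/∂y · ∂y/∂w = 14 × 3 = 42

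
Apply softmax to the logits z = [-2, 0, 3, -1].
p = [0.0063, 0.0463, 0.9304, 0.017]

exp(z) = [0.1353, 1, 20.09, 0.3679]
Sum = 21.59
p = [0.0063, 0.0463, 0.9304, 0.017]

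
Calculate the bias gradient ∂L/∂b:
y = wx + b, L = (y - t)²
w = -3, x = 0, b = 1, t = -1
∂L/∂b = 4

y = wx + b = (-3)(0) + 1 = 1
∂L/∂y = 2(y - t) = 2(1 - -1) = 4
∂y/∂b = 1
∂L/∂b = ∂L/∂y · ∂y/∂b = 4 × 1 = 4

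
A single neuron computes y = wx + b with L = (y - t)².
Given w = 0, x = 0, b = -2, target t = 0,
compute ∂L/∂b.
∂L/∂b = -4

y = wx + b = (0)(0) + -2 = -2
∂L/∂y = 2(y - t) = 2(-2 - 0) = -4
∂y/∂b = 1
∂L/∂b = ∂L/∂y · ∂y/∂b = -4 × 1 = -4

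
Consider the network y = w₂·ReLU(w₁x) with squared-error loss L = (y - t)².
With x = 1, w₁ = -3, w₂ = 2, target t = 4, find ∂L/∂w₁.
∂L/∂w₁ = 0

Forward pass:
z = w₁x = -3×1 = -3
h = ReLU(-3) = 0
y = w₂h = 2×0 = 0

Backward pass:
∂L/∂y = 2(y - t) = 2(0 - 4) = -8
∂y/∂h = w₂ = 2
∂h/∂z = 0 (ReLU derivative)
∂z/∂w₁ = x = 1

∂L/∂w₁ = -8 × 2 × 0 × 1 = 0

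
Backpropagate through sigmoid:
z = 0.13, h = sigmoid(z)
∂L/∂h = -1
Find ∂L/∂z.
∂L/∂z = -0.2489

σ(0.13) = 0.5325
σ'(0.13) = σ(0.13)(1 - σ(0.13)) = 0.5325 × 0.4675 = 0.2489
∂L/∂z = ∂L/∂h · σ'(z) = -1 × 0.2489 = -0.2489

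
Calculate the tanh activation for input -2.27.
-0.9789

tanh(-2.27) = (e^(-2.27) - e^(2.27))/(e^(-2.27) + e^(2.27)) = -0.9789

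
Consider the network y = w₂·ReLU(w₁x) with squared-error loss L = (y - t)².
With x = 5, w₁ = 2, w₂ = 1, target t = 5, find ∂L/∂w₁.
∂L/∂w₁ = 50

Forward pass:
z = w₁x = 2×5 = 10
h = ReLU(10) = 10
y = w₂h = 1×10 = 10

Backward pass:
∂L/∂y = 2(y - t) = 2(10 - 5) = 10
∂y/∂h = w₂ = 1
∂h/∂z = 1 (ReLU derivative)
∂z/∂w₁ = x = 5

∂L/∂w₁ = 10 × 1 × 1 × 5 = 50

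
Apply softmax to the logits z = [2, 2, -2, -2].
p = [0.491, 0.491, 0.009, 0.009]

exp(z) = [7.389, 7.389, 0.1353, 0.1353]
Sum = 15.05
p = [0.491, 0.491, 0.009, 0.009]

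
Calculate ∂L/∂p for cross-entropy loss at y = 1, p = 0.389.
∂L/∂p = -2.571

∂L/∂p = -y/p + (1-y)/(1-p) = -1/0.389 + 0 = -2.571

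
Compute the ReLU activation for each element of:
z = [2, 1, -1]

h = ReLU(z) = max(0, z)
h = [2, 1, 0]

ReLU applied element-wise: max(0,2)=2, max(0,1)=1, max(0,-1)=0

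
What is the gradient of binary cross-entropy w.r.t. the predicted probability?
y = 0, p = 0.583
∂L/∂p = 2.398

∂L/∂p = -y/p + (1-y)/(1-p) = 0 + 1/0.417 = 2.398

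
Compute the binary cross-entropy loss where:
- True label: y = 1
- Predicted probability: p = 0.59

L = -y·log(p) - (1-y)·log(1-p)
L = 0.5276

L = -1·log(0.59) - 0·log(0.41) = -log(0.59) = 0.5276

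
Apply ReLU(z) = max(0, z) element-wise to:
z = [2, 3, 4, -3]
h = [2, 3, 4, 0]

ReLU applied element-wise: max(0,2)=2, max(0,3)=3, max(0,4)=4, max(0,-3)=0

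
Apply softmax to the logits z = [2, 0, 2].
p = [0.4683, 0.0634, 0.4683]

exp(z) = [7.389, 1, 7.389]
Sum = 15.78
p = [0.4683, 0.0634, 0.4683]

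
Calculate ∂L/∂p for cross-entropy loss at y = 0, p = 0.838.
∂L/∂p = 6.173

∂L/∂p = -y/p + (1-y)/(1-p) = 0 + 1/0.162 = 6.173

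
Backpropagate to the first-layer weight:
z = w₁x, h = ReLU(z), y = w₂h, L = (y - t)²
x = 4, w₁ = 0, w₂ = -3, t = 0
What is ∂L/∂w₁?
∂L/∂w₁ = 0

Forward pass:
z = w₁x = 0×4 = 0
h = ReLU(0) = 0
y = w₂h = -3×0 = 0

Backward pass:
∂L/∂y = 2(y - t) = 2(0 - 0) = 0
∂y/∂h = w₂ = -3
∂h/∂z = 0 (ReLU derivative)
∂z/∂w₁ = x = 4

∂L/∂w₁ = 0 × -3 × 0 × 4 = 0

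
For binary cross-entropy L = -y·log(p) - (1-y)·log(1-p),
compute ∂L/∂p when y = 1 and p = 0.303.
∂L/∂p = -3.3

∂L/∂p = -y/p + (1-y)/(1-p) = -1/0.303 + 0 = -3.3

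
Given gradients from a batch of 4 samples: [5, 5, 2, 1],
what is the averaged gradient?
Average gradient = 3.25

Average = (1/4)(5 + 5 + 2 + 1) = 13/4 = 3.25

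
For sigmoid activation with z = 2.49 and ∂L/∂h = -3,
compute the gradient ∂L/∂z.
∂L/∂z = -0.2121

σ(2.49) = 0.9234
σ'(2.49) = σ(2.49)(1 - σ(2.49)) = 0.9234 × 0.07656 = 0.0707
∂L/∂z = ∂L/∂h · σ'(z) = -3 × 0.0707 = -0.2121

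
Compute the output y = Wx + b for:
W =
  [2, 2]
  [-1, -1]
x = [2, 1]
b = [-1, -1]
y = [5, -4]

Wx = [2×2 + 2×1, -1×2 + -1×1]
   = [6, -3]
y = Wx + b = [6 + -1, -3 + -1] = [5, -4]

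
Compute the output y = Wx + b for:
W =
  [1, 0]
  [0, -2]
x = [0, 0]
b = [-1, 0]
y = [-1, 0]

Wx = [1×0 + 0×0, 0×0 + -2×0]
   = [0, 0]
y = Wx + b = [0 + -1, 0 + 0] = [-1, 0]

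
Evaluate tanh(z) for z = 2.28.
0.9793

tanh(2.28) = (e^(2.28) - e^(-2.28))/(e^(2.28) + e^(-2.28)) = 0.9793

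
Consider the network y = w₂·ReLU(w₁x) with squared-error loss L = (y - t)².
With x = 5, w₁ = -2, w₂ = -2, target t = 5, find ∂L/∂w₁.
∂L/∂w₁ = 0

Forward pass:
z = w₁x = -2×5 = -10
h = ReLU(-10) = 0
y = w₂h = -2×0 = 0

Backward pass:
∂L/∂y = 2(y - t) = 2(0 - 5) = -10
∂y/∂h = w₂ = -2
∂h/∂z = 0 (ReLU derivative)
∂z/∂w₁ = x = 5

∂L/∂w₁ = -10 × -2 × 0 × 5 = 0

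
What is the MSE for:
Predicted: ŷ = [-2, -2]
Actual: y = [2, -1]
MSE = 8.5

MSE = (1/2)((-2-2)² + (-2--1)²) = (1/2)(16 + 1) = 8.5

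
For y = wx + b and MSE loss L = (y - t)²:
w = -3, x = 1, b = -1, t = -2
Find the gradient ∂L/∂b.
∂L/∂b = -4

y = wx + b = (-3)(1) + -1 = -4
∂L/∂y = 2(y - t) = 2(-4 - -2) = -4
∂y/∂b = 1
∂L/∂b = ∂L/∂y · ∂y/∂b = -4 × 1 = -4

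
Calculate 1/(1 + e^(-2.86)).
0.9458

sigmoid(2.86) = 1/(1 + e^(-2.86)) = 1/(1 + 0.05727) = 0.9458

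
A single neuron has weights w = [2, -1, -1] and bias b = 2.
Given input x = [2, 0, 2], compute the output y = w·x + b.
y = 4

y = (2)(2) + (-1)(0) + (-1)(2) + 2 = 4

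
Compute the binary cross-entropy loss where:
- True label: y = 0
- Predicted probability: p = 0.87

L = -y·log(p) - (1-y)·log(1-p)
L = 2.04

L = -0·log(0.87) - 1·log(0.13) = -log(0.13) = 2.04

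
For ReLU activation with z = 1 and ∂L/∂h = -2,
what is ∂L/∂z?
∂L/∂z = -2

h = ReLU(1) = 1
Since z > 0: ∂h/∂z = 1
∂L/∂z = ∂L/∂h · ∂h/∂z = -2 × 1 = -2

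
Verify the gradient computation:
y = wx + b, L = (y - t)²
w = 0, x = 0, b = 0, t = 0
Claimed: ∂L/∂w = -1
Incorrect

y = (0)(0) + 0 = 0
∂L/∂y = 2(y - t) = 2(0 - 0) = 0
∂y/∂w = x = 0
∂L/∂w = 0 × 0 = 0

Claimed value: -1
Incorrect: The correct gradient is 0.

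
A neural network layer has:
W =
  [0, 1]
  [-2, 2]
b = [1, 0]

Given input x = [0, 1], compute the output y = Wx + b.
y = [2, 2]

Wx = [0×0 + 1×1, -2×0 + 2×1]
   = [1, 2]
y = Wx + b = [1 + 1, 2 + 0] = [2, 2]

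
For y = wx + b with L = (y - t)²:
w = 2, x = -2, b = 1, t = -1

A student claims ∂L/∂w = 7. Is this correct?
Incorrect

y = (2)(-2) + 1 = -3
∂L/∂y = 2(y - t) = 2(-3 - -1) = -4
∂y/∂w = x = -2
∂L/∂w = -4 × -2 = 8

Claimed value: 7
Incorrect: The correct gradient is 8.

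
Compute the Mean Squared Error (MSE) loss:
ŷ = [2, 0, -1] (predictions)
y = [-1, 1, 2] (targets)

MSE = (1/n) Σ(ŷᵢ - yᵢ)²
MSE = 6.333

MSE = (1/3)((2--1)² + (0-1)² + (-1-2)²) = (1/3)(9 + 1 + 9) = 6.333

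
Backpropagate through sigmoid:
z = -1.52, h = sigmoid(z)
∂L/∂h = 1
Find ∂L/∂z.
∂L/∂z = 0.1473

σ(-1.52) = 0.1795
σ'(-1.52) = σ(-1.52)(1 - σ(-1.52)) = 0.1795 × 0.8205 = 0.1473
∂L/∂z = ∂L/∂h · σ'(z) = 1 × 0.1473 = 0.1473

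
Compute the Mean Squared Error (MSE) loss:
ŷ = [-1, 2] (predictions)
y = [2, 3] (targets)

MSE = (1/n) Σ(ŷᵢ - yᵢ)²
MSE = 5

MSE = (1/2)((-1-2)² + (2-3)²) = (1/2)(9 + 1) = 5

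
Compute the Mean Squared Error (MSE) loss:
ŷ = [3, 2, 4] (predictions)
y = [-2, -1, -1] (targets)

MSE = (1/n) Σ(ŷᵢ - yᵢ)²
MSE = 19.67

MSE = (1/3)((3--2)² + (2--1)² + (4--1)²) = (1/3)(25 + 9 + 25) = 19.67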